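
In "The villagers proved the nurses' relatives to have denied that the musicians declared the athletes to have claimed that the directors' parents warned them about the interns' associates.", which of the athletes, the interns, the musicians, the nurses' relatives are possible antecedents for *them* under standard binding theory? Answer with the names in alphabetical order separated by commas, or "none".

*them* is a pronoun; Principle B requires it to be free in its binding domain — the clause headed by 'warned'.
— the athletes: subject of the clause headed by 'claimed'; c-commands the pronoun but lies outside its binding domain — allowed.
— the interns: possessor inside the second object DP of the clause headed by 'warned'; is c-commanded by the pronoun; coreference would bind this R-expression — blocked (Principle C).
— the musicians: subject of the clause headed by 'declared'; c-commands the pronoun but lies outside its binding domain — allowed.
— the nurses' relatives: subject of the clause headed by 'denied'; c-commands the pronoun but lies outside its binding domain — allowed.

the athletes, the musicians, the nurses' relatives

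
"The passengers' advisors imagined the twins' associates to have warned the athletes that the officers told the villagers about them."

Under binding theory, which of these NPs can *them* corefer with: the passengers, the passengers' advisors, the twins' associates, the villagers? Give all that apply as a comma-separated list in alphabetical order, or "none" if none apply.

the passengers, the passengers' advisors, the twins' associates

*them* is a pronoun; Principle B requires it to be free in its binding domain — the clause headed by 'told'.
— the passengers: possessor inside the subject DP of the matrix clause; does not c-command the pronoun — Principle B does not apply; allowed.
— the passengers' advisors: subject of the matrix clause; c-commands the pronoun but lies outside its binding domain — allowed.
— the twins' associates: subject of the clause headed by 'warned'; c-commands the pronoun but lies outside its binding domain — allowed.
— the villagers: object of the clause headed by 'told'; c-commands the pronoun within its binding domain — blocked (Principle B).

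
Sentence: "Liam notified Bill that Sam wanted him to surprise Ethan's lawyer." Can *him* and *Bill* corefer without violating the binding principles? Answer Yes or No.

Yes

*Bill* is an R-expression; Principle C requires it to be free (not bound by any c-commanding expression).
— him: subject of the clause headed by 'surprise'; the pronoun does not c-command the R-expression — coreference allowed.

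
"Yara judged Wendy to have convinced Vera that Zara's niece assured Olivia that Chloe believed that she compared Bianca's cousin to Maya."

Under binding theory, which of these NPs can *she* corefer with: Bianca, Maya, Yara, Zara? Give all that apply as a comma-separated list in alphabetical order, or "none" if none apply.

*she* is a pronoun; Principle B requires it to be free in its binding domain — the clause headed by 'compared'.
— Bianca: possessor inside the object DP of the clause headed by 'compared'; is c-commanded by the pronoun; coreference would bind this R-expression — blocked (Principle C).
— Maya: second object of the clause headed by 'compared'; is c-commanded by the pronoun; coreference would bind this R-expression — blocked (Principle C).
— Yara: subject of the matrix clause; c-commands the pronoun but lies outside its binding domain — allowed.
— Zara: possessor inside the subject DP of the clause headed by 'assured'; does not c-command the pronoun — Principle B does not apply; allowed.

Yara, Zara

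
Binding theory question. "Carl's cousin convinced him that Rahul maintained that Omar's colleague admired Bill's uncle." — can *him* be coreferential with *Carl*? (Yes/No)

*him* is a pronoun; Principle B requires it to be free in its binding domain — the matrix clause.
— Carl: possessor inside the subject DP of the matrix clause; does not c-command the pronoun — Principle B does not apply; allowed.

Yes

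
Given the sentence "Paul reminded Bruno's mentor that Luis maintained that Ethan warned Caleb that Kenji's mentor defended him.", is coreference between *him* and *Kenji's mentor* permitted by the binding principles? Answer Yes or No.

*him* is a pronoun; Principle B requires it to be free in its binding domain — the clause headed by 'defended'.
— Kenji's mentor: subject of the clause headed by 'defended'; c-commands the pronoun within its binding domain — blocked (Principle B).

No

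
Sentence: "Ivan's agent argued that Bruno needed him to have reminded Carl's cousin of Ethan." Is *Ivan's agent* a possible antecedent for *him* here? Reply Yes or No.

Yes

*him* is a pronoun; Principle B requires it to be free in its binding domain — the clause headed by 'needed'.
— Ivan's agent: subject of the matrix clause; c-commands the pronoun but lies outside its binding domain — allowed.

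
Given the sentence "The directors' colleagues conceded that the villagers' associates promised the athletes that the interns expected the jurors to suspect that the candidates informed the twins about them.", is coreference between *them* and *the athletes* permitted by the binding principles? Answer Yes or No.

Yes

*them* is a pronoun; Principle B requires it to be free in its binding domain — the clause headed by 'informed'.
— the athletes: object of the clause headed by 'promised'; c-commands the pronoun but lies outside its binding domain — allowed.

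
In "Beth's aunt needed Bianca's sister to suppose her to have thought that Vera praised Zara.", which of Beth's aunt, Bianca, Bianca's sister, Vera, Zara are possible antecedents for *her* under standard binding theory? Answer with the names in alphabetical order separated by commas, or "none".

Beth's aunt, Bianca

*her* is a pronoun; Principle B requires it to be free in its binding domain — the clause headed by 'suppose'.
— Beth's aunt: subject of the matrix clause; c-commands the pronoun but lies outside its binding domain — allowed.
— Bianca: possessor inside the subject DP of the clause headed by 'suppose'; does not c-command the pronoun — Principle B does not apply; allowed.
— Bianca's sister: subject of the clause headed by 'suppose'; c-commands the pronoun within its binding domain — blocked (Principle B).
— Vera: subject of the clause headed by 'praised'; is c-commanded by the pronoun; coreference would bind this R-expression — blocked (Principle C).
— Zara: object of the clause headed by 'praised'; is c-commanded by the pronoun; coreference would bind this R-expression — blocked (Principle C).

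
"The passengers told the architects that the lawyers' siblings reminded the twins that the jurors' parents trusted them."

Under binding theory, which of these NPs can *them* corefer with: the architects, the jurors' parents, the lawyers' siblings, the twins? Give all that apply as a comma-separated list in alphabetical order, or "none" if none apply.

the architects, the lawyers' siblings, the twins

*them* is a pronoun; Principle B requires it to be free in its binding domain — the clause headed by 'trusted'.
— the architects: object of the matrix clause; c-commands the pronoun but lies outside its binding domain — allowed.
— the jurors' parents: subject of the clause headed by 'trusted'; c-commands the pronoun within its binding domain — blocked (Principle B).
— the lawyers' siblings: subject of the clause headed by 'reminded'; c-commands the pronoun but lies outside its binding domain — allowed.
— the twins: object of the clause headed by 'reminded'; c-commands the pronoun but lies outside its binding domain — allowed.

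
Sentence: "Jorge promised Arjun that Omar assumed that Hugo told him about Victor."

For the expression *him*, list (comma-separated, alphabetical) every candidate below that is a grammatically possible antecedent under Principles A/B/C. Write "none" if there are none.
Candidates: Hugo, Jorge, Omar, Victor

Jorge, Omar

*him* is a pronoun; Principle B requires it to be free in its binding domain — the clause headed by 'told'.
— Hugo: subject of the clause headed by 'told'; c-commands the pronoun within its binding domain — blocked (Principle B).
— Jorge: subject of the matrix clause; c-commands the pronoun but lies outside its binding domain — allowed.
— Omar: subject of the clause headed by 'assumed'; c-commands the pronoun but lies outside its binding domain — allowed.
— Victor: second object of the clause headed by 'told'; is c-commanded by the pronoun; coreference would bind this R-expression — blocked (Principle C).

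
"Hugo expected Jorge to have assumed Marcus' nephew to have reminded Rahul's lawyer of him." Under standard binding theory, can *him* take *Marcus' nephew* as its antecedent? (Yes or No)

*him* is a pronoun; Principle B requires it to be free in its binding domain — the clause headed by 'reminded'.
— Marcus' nephew: subject of the clause headed by 'reminded'; c-commands the pronoun within its binding domain — blocked (Principle B).

No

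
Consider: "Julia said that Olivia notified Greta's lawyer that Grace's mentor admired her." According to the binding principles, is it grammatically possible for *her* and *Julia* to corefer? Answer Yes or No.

*her* is a pronoun; Principle B requires it to be free in its binding domain — the clause headed by 'admired'.
— Julia: subject of the matrix clause; c-commands the pronoun but lies outside its binding domain — allowed.

Yes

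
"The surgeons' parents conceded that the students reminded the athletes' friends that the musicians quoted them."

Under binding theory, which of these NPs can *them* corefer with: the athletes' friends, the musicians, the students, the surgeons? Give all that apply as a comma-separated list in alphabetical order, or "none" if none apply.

the athletes' friends, the students, the surgeons

*them* is a pronoun; Principle B requires it to be free in its binding domain — the clause headed by 'quoted'.
— the athletes' friends: object of the clause headed by 'reminded'; c-commands the pronoun but lies outside its binding domain — allowed.
— the musicians: subject of the clause headed by 'quoted'; c-commands the pronoun within its binding domain — blocked (Principle B).
— the students: subject of the clause headed by 'reminded'; c-commands the pronoun but lies outside its binding domain — allowed.
— the surgeons: possessor inside the subject DP of the matrix clause; does not c-command the pronoun — Principle B does not apply; allowed.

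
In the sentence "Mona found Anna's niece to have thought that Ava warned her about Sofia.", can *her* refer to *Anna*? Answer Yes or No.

*her* is a pronoun; Principle B requires it to be free in its binding domain — the clause headed by 'warned'.
— Anna: possessor inside the subject DP of the clause headed by 'thought'; does not c-command the pronoun — Principle B does not apply; allowed.

Yes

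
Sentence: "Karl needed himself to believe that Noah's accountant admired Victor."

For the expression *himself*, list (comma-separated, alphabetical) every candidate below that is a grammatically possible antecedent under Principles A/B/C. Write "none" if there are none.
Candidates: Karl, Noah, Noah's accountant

Karl

*himself* is a reflexive; Principle A requires it to be bound within its binding domain — the matrix clause.
— Karl: subject of the matrix clause; c-commands the reflexive within its binding domain — allowed (Principle A).
— Noah: possessor inside the subject DP of the clause headed by 'admired'; does not c-command the reflexive — cannot bind it (Principle A).
— Noah's accountant: subject of the clause headed by 'admired'; does not c-command the reflexive — cannot bind it (Principle A).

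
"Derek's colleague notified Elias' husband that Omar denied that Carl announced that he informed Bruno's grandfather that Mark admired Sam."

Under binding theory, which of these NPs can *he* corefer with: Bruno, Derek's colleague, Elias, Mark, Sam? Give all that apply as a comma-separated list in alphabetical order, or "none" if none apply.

*he* is a pronoun; Principle B requires it to be free in its binding domain — the clause headed by 'informed'.
— Bruno: possessor inside the object DP of the clause headed by 'informed'; is c-commanded by the pronoun; coreference would bind this R-expression — blocked (Principle C).
— Derek's colleague: subject of the matrix clause; c-commands the pronoun but lies outside its binding domain — allowed.
— Elias: possessor inside the object DP of the matrix clause; does not c-command the pronoun — Principle B does not apply; allowed.
— Mark: subject of the clause headed by 'admired'; is c-commanded by the pronoun; coreference would bind this R-expression — blocked (Principle C).
— Sam: object of the clause headed by 'admired'; is c-commanded by the pronoun; coreference would bind this R-expression — blocked (Principle C).

Derek's colleague, Elias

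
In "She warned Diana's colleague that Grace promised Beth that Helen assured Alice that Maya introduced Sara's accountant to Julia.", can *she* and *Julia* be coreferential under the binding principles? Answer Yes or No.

No

*Julia* is an R-expression; Principle C requires it to be free (not bound by any c-commanding expression).
— she: subject of the matrix clause; the pronoun c-commands the R-expression — coreference blocked (Principle C).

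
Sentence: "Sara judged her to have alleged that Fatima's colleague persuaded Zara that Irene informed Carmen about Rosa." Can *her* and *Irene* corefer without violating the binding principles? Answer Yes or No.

*Irene* is an R-expression; Principle C requires it to be free (not bound by any c-commanding expression).
— her: subject of the clause headed by 'alleged'; the pronoun c-commands the R-expression — coreference blocked (Principle C).

No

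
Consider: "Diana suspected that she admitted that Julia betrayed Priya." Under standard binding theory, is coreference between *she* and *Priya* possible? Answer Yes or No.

No

*Priya* is an R-expression; Principle C requires it to be free (not bound by any c-commanding expression).
— she: subject of the clause headed by 'admitted'; the pronoun c-commands the R-expression — coreference blocked (Principle C).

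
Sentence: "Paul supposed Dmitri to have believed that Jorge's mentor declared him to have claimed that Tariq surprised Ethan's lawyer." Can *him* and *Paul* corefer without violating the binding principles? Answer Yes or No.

*Paul* is an R-expression; Principle C requires it to be free (not bound by any c-commanding expression).
— him: subject of the clause headed by 'claimed'; the pronoun does not c-command the R-expression — coreference allowed.

Yes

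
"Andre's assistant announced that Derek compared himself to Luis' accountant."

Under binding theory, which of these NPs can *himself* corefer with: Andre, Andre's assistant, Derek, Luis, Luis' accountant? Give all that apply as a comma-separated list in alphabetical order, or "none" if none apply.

*himself* is a reflexive; Principle A requires it to be bound within its binding domain — the clause headed by 'compared'.
— Andre: possessor inside the subject DP of the matrix clause; does not c-command the reflexive — cannot bind it (Principle A).
— Andre's assistant: subject of the matrix clause; c-commands the reflexive but lies outside its binding domain — cannot bind it (Principle A).
— Derek: subject of the clause headed by 'compared'; c-commands the reflexive within its binding domain — allowed (Principle A).
— Luis: possessor inside the second object DP of the clause headed by 'compared'; does not c-command the reflexive — cannot bind it (Principle A).
— Luis' accountant: second object of the clause headed by 'compared'; does not c-command the reflexive — cannot bind it (Principle A).

Derek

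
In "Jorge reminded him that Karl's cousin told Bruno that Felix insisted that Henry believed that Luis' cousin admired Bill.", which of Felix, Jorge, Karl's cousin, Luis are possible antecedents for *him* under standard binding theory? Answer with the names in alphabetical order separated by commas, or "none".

none

*him* is a pronoun; Principle B requires it to be free in its binding domain — the matrix clause.
— Felix: subject of the clause headed by 'insisted'; is c-commanded by the pronoun; coreference would bind this R-expression — blocked (Principle C).
— Jorge: subject of the matrix clause; c-commands the pronoun within its binding domain — blocked (Principle B).
— Karl's cousin: subject of the clause headed by 'told'; is c-commanded by the pronoun; coreference would bind this R-expression — blocked (Principle C).
— Luis: possessor inside the subject DP of the clause headed by 'admired'; is c-commanded by the pronoun; coreference would bind this R-expression — blocked (Principle C).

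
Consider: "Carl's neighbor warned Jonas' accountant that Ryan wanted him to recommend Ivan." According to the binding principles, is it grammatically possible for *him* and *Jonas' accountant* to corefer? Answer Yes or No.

Yes

*him* is a pronoun; Principle B requires it to be free in its binding domain — the clause headed by 'wanted'.
— Jonas' accountant: object of the matrix clause; c-commands the pronoun but lies outside its binding domain — allowed.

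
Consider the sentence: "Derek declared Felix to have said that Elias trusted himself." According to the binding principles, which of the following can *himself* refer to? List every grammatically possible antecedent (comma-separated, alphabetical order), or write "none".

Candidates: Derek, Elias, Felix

Elias

*himself* is a reflexive; Principle A requires it to be bound within its binding domain — the clause headed by 'trusted'.
— Derek: subject of the matrix clause; c-commands the reflexive but lies outside its binding domain — cannot bind it (Principle A).
— Elias: subject of the clause headed by 'trusted'; c-commands the reflexive within its binding domain — allowed (Principle A).
— Felix: subject of the clause headed by 'said'; c-commands the reflexive but lies outside its binding domain — cannot bind it (Principle A).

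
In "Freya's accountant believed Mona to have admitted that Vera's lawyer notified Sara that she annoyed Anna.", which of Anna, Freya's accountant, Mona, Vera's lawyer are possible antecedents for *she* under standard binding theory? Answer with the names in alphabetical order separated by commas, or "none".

Freya's accountant, Mona, Vera's lawyer

*she* is a pronoun; Principle B requires it to be free in its binding domain — the clause headed by 'annoyed'.
— Anna: object of the clause headed by 'annoyed'; is c-commanded by the pronoun; coreference would bind this R-expression — blocked (Principle C).
— Freya's accountant: subject of the matrix clause; c-commands the pronoun but lies outside its binding domain — allowed.
— Mona: subject of the clause headed by 'admitted'; c-commands the pronoun but lies outside its binding domain — allowed.
— Vera's lawyer: subject of the clause headed by 'notified'; c-commands the pronoun but lies outside its binding domain — allowed.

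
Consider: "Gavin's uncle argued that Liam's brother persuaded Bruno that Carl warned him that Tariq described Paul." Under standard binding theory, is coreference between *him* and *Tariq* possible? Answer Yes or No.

*Tariq* is an R-expression; Principle C requires it to be free (not bound by any c-commanding expression).
— him: object of the clause headed by 'warned'; the pronoun c-commands the R-expression — coreference blocked (Principle C).

No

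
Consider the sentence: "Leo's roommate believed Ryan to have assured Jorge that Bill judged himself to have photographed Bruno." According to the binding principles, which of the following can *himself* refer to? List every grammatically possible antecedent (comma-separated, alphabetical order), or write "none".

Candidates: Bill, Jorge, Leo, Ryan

Bill

*himself* is a reflexive; Principle A requires it to be bound within its binding domain — the clause headed by 'judged'.
— Bill: subject of the clause headed by 'judged'; c-commands the reflexive within its binding domain — allowed (Principle A).
— Jorge: object of the clause headed by 'assured'; c-commands the reflexive but lies outside its binding domain — cannot bind it (Principle A).
— Leo: possessor inside the subject DP of the matrix clause; does not c-command the reflexive — cannot bind it (Principle A).
— Ryan: subject of the clause headed by 'assured'; c-commands the reflexive but lies outside its binding domain — cannot bind it (Principle A).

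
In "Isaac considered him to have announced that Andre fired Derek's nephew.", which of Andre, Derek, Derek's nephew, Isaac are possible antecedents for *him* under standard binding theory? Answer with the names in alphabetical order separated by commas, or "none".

none

*him* is a pronoun; Principle B requires it to be free in its binding domain — the matrix clause.
— Andre: subject of the clause headed by 'fired'; is c-commanded by the pronoun; coreference would bind this R-expression — blocked (Principle C).
— Derek: possessor inside the object DP of the clause headed by 'fired'; is c-commanded by the pronoun; coreference would bind this R-expression — blocked (Principle C).
— Derek's nephew: object of the clause headed by 'fired'; is c-commanded by the pronoun; coreference would bind this R-expression — blocked (Principle C).
— Isaac: subject of the matrix clause; c-commands the pronoun within its binding domain — blocked (Principle B).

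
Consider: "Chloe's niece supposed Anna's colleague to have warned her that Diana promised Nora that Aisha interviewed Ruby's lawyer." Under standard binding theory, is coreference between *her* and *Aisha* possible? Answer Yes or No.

No

*Aisha* is an R-expression; Principle C requires it to be free (not bound by any c-commanding expression).
— her: object of the clause headed by 'warned'; the pronoun c-commands the R-expression — coreference blocked (Principle C).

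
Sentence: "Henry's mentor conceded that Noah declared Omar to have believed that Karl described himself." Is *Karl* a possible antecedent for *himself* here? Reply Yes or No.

*himself* is a reflexive; Principle A requires it to be bound within its binding domain — the clause headed by 'described'.
— Karl: subject of the clause headed by 'described'; c-commands the reflexive within its binding domain — allowed (Principle A).

Yes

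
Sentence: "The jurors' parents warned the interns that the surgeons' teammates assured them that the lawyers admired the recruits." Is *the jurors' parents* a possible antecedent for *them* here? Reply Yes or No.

Yes

*them* is a pronoun; Principle B requires it to be free in its binding domain — the clause headed by 'assured'.
— the jurors' parents: subject of the matrix clause; c-commands the pronoun but lies outside its binding domain — allowed.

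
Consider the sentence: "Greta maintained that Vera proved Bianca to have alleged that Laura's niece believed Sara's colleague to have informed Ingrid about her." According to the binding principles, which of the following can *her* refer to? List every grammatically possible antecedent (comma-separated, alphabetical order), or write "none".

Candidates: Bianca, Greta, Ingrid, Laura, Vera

*her* is a pronoun; Principle B requires it to be free in its binding domain — the clause headed by 'informed'.
— Bianca: subject of the clause headed by 'alleged'; c-commands the pronoun but lies outside its binding domain — allowed.
— Greta: subject of the matrix clause; c-commands the pronoun but lies outside its binding domain — allowed.
— Ingrid: object of the clause headed by 'informed'; c-commands the pronoun within its binding domain — blocked (Principle B).
— Laura: possessor inside the subject DP of the clause headed by 'believed'; does not c-command the pronoun — Principle B does not apply; allowed.
— Vera: subject of the clause headed by 'proved'; c-commands the pronoun but lies outside its binding domain — allowed.

Bianca, Greta, Laura, Vera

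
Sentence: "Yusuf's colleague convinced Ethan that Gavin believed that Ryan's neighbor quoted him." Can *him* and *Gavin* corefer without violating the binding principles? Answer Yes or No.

Yes

*Gavin* is an R-expression; Principle C requires it to be free (not bound by any c-commanding expression).
— him: object of the clause headed by 'quoted'; the pronoun does not c-command the R-expression — coreference allowed.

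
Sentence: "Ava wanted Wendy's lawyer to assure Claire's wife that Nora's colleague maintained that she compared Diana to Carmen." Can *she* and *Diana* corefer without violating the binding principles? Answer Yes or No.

No

*Diana* is an R-expression; Principle C requires it to be free (not bound by any c-commanding expression).
— she: subject of the clause headed by 'compared'; the pronoun c-commands the R-expression — coreference blocked (Principle C).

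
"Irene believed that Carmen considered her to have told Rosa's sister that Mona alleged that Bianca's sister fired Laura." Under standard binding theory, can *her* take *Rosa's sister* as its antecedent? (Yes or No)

*her* is a pronoun; Principle B requires it to be free in its binding domain — the clause headed by 'considered'.
— Rosa's sister: object of the clause headed by 'told'; is c-commanded by the pronoun; coreference would bind this R-expression — blocked (Principle C).

No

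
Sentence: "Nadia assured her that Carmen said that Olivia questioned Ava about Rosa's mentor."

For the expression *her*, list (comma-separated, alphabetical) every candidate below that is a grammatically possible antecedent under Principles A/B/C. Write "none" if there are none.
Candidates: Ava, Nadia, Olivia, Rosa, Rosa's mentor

none

*her* is a pronoun; Principle B requires it to be free in its binding domain — the matrix clause.
— Ava: object of the clause headed by 'questioned'; is c-commanded by the pronoun; coreference would bind this R-expression — blocked (Principle C).
— Nadia: subject of the matrix clause; c-commands the pronoun within its binding domain — blocked (Principle B).
— Olivia: subject of the clause headed by 'questioned'; is c-commanded by the pronoun; coreference would bind this R-expression — blocked (Principle C).
— Rosa: possessor inside the second object DP of the clause headed by 'questioned'; is c-commanded by the pronoun; coreference would bind this R-expression — blocked (Principle C).
— Rosa's mentor: second object of the clause headed by 'questioned'; is c-commanded by the pronoun; coreference would bind this R-expression — blocked (Principle C).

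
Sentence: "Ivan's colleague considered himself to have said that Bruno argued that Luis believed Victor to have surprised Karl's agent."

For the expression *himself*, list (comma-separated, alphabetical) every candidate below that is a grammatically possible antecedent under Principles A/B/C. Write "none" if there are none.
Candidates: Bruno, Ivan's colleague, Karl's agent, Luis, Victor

*himself* is a reflexive; Principle A requires it to be bound within its binding domain — the matrix clause.
— Bruno: subject of the clause headed by 'argued'; does not c-command the reflexive — cannot bind it (Principle A).
— Ivan's colleague: subject of the matrix clause; c-commands the reflexive within its binding domain — allowed (Principle A).
— Karl's agent: object of the clause headed by 'surprised'; does not c-command the reflexive — cannot bind it (Principle A).
— Luis: subject of the clause headed by 'believed'; does not c-command the reflexive — cannot bind it (Principle A).
— Victor: subject of the clause headed by 'surprised'; does not c-command the reflexive — cannot bind it (Principle A).

Ivan's colleague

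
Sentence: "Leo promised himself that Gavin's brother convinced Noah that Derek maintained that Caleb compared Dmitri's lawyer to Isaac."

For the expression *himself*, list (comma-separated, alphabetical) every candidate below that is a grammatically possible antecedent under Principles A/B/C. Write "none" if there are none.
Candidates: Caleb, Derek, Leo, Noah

*himself* is a reflexive; Principle A requires it to be bound within its binding domain — the matrix clause.
— Caleb: subject of the clause headed by 'compared'; does not c-command the reflexive — cannot bind it (Principle A).
— Derek: subject of the clause headed by 'maintained'; does not c-command the reflexive — cannot bind it (Principle A).
— Leo: subject of the matrix clause; c-commands the reflexive within its binding domain — allowed (Principle A).
— Noah: object of the clause headed by 'convinced'; does not c-command the reflexive — cannot bind it (Principle A).

Leo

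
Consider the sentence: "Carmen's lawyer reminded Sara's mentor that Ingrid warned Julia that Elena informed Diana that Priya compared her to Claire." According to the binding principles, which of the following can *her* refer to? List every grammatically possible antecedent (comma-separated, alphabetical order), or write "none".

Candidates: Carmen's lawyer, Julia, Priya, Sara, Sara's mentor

*her* is a pronoun; Principle B requires it to be free in its binding domain — the clause headed by 'compared'.
— Carmen's lawyer: subject of the matrix clause; c-commands the pronoun but lies outside its binding domain — allowed.
— Julia: object of the clause headed by 'warned'; c-commands the pronoun but lies outside its binding domain — allowed.
— Priya: subject of the clause headed by 'compared'; c-commands the pronoun within its binding domain — blocked (Principle B).
— Sara: possessor inside the object DP of the matrix clause; does not c-command the pronoun — Principle B does not apply; allowed.
— Sara's mentor: object of the matrix clause; c-commands the pronoun but lies outside its binding domain — allowed.

Carmen's lawyer, Julia, Sara, Sara's mentor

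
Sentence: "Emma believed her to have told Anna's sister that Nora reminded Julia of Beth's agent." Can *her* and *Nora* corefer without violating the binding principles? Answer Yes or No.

*Nora* is an R-expression; Principle C requires it to be free (not bound by any c-commanding expression).
— her: subject of the clause headed by 'told'; the pronoun c-commands the R-expression — coreference blocked (Principle C).

No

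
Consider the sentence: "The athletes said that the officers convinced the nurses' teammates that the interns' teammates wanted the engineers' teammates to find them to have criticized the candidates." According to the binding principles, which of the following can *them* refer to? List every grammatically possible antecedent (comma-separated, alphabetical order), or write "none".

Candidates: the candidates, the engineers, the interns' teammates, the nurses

the engineers, the interns' teammates, the nurses

*them* is a pronoun; Principle B requires it to be free in its binding domain — the clause headed by 'find'.
— the candidates: object of the clause headed by 'criticized'; is c-commanded by the pronoun; coreference would bind this R-expression — blocked (Principle C).
— the engineers: possessor inside the subject DP of the clause headed by 'find'; does not c-command the pronoun — Principle B does not apply; allowed.
— the interns' teammates: subject of the clause headed by 'wanted'; c-commands the pronoun but lies outside its binding domain — allowed.
— the nurses: possessor inside the object DP of the clause headed by 'convinced'; does not c-command the pronoun — Principle B does not apply; allowed.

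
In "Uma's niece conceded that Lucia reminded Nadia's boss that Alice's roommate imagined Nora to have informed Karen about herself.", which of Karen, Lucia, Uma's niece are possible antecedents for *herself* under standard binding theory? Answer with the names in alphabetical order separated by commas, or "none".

Karen

*herself* is a reflexive; Principle A requires it to be bound within its binding domain — the clause headed by 'informed'.
— Karen: object of the clause headed by 'informed'; c-commands the reflexive within its binding domain — allowed (Principle A).
— Lucia: subject of the clause headed by 'reminded'; c-commands the reflexive but lies outside its binding domain — cannot bind it (Principle A).
— Uma's niece: subject of the matrix clause; c-commands the reflexive but lies outside its binding domain — cannot bind it (Principle A).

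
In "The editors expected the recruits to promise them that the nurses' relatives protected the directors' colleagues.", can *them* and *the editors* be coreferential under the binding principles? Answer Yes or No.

*the editors* is an R-expression; Principle C requires it to be free (not bound by any c-commanding expression).
— them: object of the clause headed by 'promise'; the pronoun does not c-command the R-expression — coreference allowed.

Yes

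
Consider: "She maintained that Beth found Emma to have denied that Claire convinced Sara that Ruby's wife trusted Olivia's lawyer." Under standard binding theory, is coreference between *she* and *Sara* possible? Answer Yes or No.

*Sara* is an R-expression; Principle C requires it to be free (not bound by any c-commanding expression).
— she: subject of the matrix clause; the pronoun c-commands the R-expression — coreference blocked (Principle C).

No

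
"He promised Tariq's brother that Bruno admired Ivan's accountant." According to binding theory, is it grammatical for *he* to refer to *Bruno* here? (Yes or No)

No

*Bruno* is an R-expression; Principle C requires it to be free (not bound by any c-commanding expression).
— he: subject of the matrix clause; the pronoun c-commands the R-expression — coreference blocked (Principle C).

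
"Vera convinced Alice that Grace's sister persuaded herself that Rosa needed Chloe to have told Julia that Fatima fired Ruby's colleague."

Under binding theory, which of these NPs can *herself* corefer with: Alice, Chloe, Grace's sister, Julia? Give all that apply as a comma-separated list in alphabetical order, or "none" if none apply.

*herself* is a reflexive; Principle A requires it to be bound within its binding domain — the clause headed by 'persuaded'.
— Alice: object of the matrix clause; c-commands the reflexive but lies outside its binding domain — cannot bind it (Principle A).
— Chloe: subject of the clause headed by 'told'; does not c-command the reflexive — cannot bind it (Principle A).
— Grace's sister: subject of the clause headed by 'persuaded'; c-commands the reflexive within its binding domain — allowed (Principle A).
— Julia: object of the clause headed by 'told'; does not c-command the reflexive — cannot bind it (Principle A).

Grace's sister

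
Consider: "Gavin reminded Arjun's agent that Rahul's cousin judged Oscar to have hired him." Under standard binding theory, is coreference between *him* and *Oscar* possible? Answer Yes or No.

No

*Oscar* is an R-expression; Principle C requires it to be free (not bound by any c-commanding expression).
— him: object of the clause headed by 'hired'; the R-expression locally c-commands the pronoun — coreference blocked (Principle B on the pronoun).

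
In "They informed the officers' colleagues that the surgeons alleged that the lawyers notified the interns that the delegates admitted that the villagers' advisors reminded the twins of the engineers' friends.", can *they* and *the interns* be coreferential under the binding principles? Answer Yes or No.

*the interns* is an R-expression; Principle C requires it to be free (not bound by any c-commanding expression).
— they: subject of the matrix clause; the pronoun c-commands the R-expression — coreference blocked (Principle C).

No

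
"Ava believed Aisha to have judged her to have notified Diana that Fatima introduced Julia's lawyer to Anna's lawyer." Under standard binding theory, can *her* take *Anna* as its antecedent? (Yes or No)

No

*her* is a pronoun; Principle B requires it to be free in its binding domain — the clause headed by 'judged'.
— Anna: possessor inside the second object DP of the clause headed by 'introduced'; is c-commanded by the pronoun; coreference would bind this R-expression — blocked (Principle C).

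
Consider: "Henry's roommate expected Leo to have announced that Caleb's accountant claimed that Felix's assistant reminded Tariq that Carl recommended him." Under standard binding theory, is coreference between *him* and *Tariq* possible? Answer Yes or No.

Yes

*Tariq* is an R-expression; Principle C requires it to be free (not bound by any c-commanding expression).
— him: object of the clause headed by 'recommended'; the pronoun does not c-command the R-expression — coreference allowed.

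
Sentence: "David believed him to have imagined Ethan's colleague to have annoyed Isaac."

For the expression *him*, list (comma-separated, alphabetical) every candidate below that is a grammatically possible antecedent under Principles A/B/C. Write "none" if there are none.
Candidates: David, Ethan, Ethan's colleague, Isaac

none

*him* is a pronoun; Principle B requires it to be free in its binding domain — the matrix clause.
— David: subject of the matrix clause; c-commands the pronoun within its binding domain — blocked (Principle B).
— Ethan: possessor inside the subject DP of the clause headed by 'annoyed'; is c-commanded by the pronoun; coreference would bind this R-expression — blocked (Principle C).
— Ethan's colleague: subject of the clause headed by 'annoyed'; is c-commanded by the pronoun; coreference would bind this R-expression — blocked (Principle C).
— Isaac: object of the clause headed by 'annoyed'; is c-commanded by the pronoun; coreference would bind this R-expression — blocked (Principle C).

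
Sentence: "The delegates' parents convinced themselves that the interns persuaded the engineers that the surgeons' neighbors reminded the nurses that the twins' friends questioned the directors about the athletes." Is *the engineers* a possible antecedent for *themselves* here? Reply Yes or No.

*themselves* is a reflexive; Principle A requires it to be bound within its binding domain — the matrix clause.
— the engineers: object of the clause headed by 'persuaded'; does not c-command the reflexive — cannot bind it (Principle A).

No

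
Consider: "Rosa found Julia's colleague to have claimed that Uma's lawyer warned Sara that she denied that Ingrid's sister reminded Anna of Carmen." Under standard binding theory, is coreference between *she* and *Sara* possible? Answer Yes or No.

*Sara* is an R-expression; Principle C requires it to be free (not bound by any c-commanding expression).
— she: subject of the clause headed by 'denied'; the pronoun does not c-command the R-expression — coreference allowed.

Yes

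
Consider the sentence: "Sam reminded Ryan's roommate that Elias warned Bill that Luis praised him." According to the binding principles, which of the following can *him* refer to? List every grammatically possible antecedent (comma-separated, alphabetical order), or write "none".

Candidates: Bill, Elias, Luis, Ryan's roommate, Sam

*him* is a pronoun; Principle B requires it to be free in its binding domain — the clause headed by 'praised'.
— Bill: object of the clause headed by 'warned'; c-commands the pronoun but lies outside its binding domain — allowed.
— Elias: subject of the clause headed by 'warned'; c-commands the pronoun but lies outside its binding domain — allowed.
— Luis: subject of the clause headed by 'praised'; c-commands the pronoun within its binding domain — blocked (Principle B).
— Ryan's roommate: object of the matrix clause; c-commands the pronoun but lies outside its binding domain — allowed.
— Sam: subject of the matrix clause; c-commands the pronoun but lies outside its binding domain — allowed.

Bill, Elias, Ryan's roommate, Sam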